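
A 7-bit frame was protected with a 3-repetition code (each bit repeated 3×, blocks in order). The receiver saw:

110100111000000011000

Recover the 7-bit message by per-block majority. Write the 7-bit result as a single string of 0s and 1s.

1010010

Block 1 (110): 2 ones → 1
Block 2 (100): 1 one → 0
Block 3 (111): 3 ones → 1
Block 4 (000): 0 ones → 0
Block 5 (000): 0 ones → 0
Block 6 (011): 2 ones → 1
Block 7 (000): 0 ones → 0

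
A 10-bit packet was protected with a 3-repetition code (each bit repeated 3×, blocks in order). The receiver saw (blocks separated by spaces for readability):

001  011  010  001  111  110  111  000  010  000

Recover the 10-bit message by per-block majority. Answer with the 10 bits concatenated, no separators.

Block 1 (001): 1 one → 0
Block 2 (011): 2 ones → 1
Block 3 (010): 1 one → 0
Block 4 (001): 1 one → 0
Block 5 (111): 3 ones → 1
Block 6 (110): 2 ones → 1
Block 7 (111): 3 ones → 1
Block 8 (000): 0 ones → 0
Block 9 (010): 1 one → 0
Block 10 (000): 0 ones → 0

0100111000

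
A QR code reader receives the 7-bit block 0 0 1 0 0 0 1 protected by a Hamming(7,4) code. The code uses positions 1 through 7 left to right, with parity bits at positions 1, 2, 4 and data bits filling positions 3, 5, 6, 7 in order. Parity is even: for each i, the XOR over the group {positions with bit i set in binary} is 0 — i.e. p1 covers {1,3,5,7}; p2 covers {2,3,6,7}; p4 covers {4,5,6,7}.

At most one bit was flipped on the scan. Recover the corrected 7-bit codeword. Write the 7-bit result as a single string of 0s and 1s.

s1 (pos 1,3,5,7): 0⊕1⊕0⊕1 = 0
s2 (pos 2,3,6,7): 0⊕1⊕0⊕1 = 0
s4 (pos 4,5,6,7): 0⊕0⊕0⊕1 = 1
Syndrome s4…s1 = 100 → error at position 4.
Flip position 4: 0010001 → 0011001

0011001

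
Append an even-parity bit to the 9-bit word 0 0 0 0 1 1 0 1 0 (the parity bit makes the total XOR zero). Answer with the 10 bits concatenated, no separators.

0000110101

XOR of the 9 data bits: 0⊕0⊕0⊕0⊕1⊕1⊕0⊕1⊕0 = 1
Parity bit = 1 (so all 10 bits XOR to 0).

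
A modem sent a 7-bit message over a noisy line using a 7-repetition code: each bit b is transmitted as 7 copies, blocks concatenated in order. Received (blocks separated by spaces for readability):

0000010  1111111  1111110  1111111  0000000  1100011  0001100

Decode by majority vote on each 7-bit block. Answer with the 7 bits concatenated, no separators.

Block 1 (0000010): 1 one → 0
Block 2 (1111111): 7 ones → 1
Block 3 (1111110): 6 ones → 1
Block 4 (1111111): 7 ones → 1
Block 5 (0000000): 0 ones → 0
Block 6 (1100011): 4 ones → 1
Block 7 (0001100): 2 ones → 0

0111010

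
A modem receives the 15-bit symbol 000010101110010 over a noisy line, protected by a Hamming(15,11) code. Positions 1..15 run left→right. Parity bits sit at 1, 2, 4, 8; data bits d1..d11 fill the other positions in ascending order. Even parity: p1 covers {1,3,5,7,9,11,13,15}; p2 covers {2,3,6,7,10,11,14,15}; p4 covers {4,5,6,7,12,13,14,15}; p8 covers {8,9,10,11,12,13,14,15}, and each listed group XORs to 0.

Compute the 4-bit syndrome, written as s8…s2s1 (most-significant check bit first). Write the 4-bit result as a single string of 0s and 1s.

0100

s1 (pos 1,3,5,7,9,11,13,15): 0⊕0⊕1⊕1⊕1⊕1⊕0⊕0 = 0
s2 (pos 2,3,6,7,10,11,14,15): 0⊕0⊕0⊕1⊕1⊕1⊕1⊕0 = 0
s4 (pos 4,5,6,7,12,13,14,15): 0⊕1⊕0⊕1⊕0⊕0⊕1⊕0 = 1
s8 (pos 8,9,10,11,12,13,14,15): 0⊕1⊕1⊕1⊕0⊕0⊕1⊕0 = 0
Syndrome s8…s1 = 0100 → error at position 4.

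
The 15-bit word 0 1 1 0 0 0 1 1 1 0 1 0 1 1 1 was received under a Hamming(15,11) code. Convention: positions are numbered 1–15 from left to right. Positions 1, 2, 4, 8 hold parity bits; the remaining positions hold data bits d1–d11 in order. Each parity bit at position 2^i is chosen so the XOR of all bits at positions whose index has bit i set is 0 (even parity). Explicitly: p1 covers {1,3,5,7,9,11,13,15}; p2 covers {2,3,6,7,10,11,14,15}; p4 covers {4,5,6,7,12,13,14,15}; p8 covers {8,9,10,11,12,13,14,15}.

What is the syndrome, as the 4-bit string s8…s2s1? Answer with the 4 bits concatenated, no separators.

0000

s1 (pos 1,3,5,7,9,11,13,15): 0⊕1⊕0⊕1⊕1⊕1⊕1⊕1 = 0
s2 (pos 2,3,6,7,10,11,14,15): 1⊕1⊕0⊕1⊕0⊕1⊕1⊕1 = 0
s4 (pos 4,5,6,7,12,13,14,15): 0⊕0⊕0⊕1⊕0⊕1⊕1⊕1 = 0
s8 (pos 8,9,10,11,12,13,14,15): 1⊕1⊕0⊕1⊕0⊕1⊕1⊕1 = 0
Syndrome s8…s1 = 0000 → no error.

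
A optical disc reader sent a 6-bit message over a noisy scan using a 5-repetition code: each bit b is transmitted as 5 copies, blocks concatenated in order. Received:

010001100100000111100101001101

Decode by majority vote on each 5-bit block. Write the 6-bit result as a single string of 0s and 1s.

010101

Block 1 (01000): 1 one → 0
Block 2 (11001): 3 ones → 1
Block 3 (00000): 0 ones → 0
Block 4 (11110): 4 ones → 1
Block 5 (01010): 2 ones → 0
Block 6 (01101): 3 ones → 1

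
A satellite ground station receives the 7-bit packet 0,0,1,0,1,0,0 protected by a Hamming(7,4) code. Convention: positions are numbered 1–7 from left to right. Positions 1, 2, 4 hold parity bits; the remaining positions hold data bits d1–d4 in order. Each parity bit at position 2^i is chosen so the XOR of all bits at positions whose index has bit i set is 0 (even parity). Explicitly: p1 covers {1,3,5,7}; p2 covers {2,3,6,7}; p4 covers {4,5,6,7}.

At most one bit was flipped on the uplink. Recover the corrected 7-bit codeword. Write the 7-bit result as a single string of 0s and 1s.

0010110

s1 (pos 1,3,5,7): 0⊕1⊕1⊕0 = 0
s2 (pos 2,3,6,7): 0⊕1⊕0⊕0 = 1
s4 (pos 4,5,6,7): 0⊕1⊕0⊕0 = 1
Syndrome s4…s1 = 110 → error at position 6.
Flip position 6: 0010100 → 0010110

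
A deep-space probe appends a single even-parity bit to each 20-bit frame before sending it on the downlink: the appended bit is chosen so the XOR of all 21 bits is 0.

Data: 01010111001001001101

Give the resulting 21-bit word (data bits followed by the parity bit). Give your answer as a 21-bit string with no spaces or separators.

XOR of the 20 data bits: 0⊕1⊕0⊕1⊕0⊕1⊕1⊕1⊕0⊕0⊕1⊕0⊕0⊕1⊕0⊕0⊕1⊕1⊕0⊕1 = 0
Parity bit = 0 (so all 21 bits XOR to 0).

010101110010010011010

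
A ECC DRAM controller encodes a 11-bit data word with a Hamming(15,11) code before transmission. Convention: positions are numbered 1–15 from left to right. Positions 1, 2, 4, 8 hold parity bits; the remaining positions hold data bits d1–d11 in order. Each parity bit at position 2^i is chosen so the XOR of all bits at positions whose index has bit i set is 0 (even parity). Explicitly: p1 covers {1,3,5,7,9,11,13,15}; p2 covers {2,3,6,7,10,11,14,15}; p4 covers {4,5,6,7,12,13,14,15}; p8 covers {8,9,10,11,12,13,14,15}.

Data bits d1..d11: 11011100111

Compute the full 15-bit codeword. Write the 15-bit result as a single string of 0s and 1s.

011110111100111

Place data at non-parity positions: p1 p2 1 p4 1 0 1 p8 1 1 0 0 1 1 1
p1 (pos 1,3,5,7,9,11,13,15): XOR of data positions = 1⊕1⊕1⊕1⊕0⊕1⊕1 = 0
p2 (pos 2,3,6,7,10,11,14,15): XOR of data positions = 1⊕0⊕1⊕1⊕0⊕1⊕1 = 1
p4 (pos 4,5,6,7,12,13,14,15): XOR of data positions = 1⊕0⊕1⊕0⊕1⊕1⊕1 = 1
p8 (pos 8,9,10,11,12,13,14,15): XOR of data positions = 1⊕1⊕0⊕0⊕1⊕1⊕1 = 1
Codeword: 011110111100111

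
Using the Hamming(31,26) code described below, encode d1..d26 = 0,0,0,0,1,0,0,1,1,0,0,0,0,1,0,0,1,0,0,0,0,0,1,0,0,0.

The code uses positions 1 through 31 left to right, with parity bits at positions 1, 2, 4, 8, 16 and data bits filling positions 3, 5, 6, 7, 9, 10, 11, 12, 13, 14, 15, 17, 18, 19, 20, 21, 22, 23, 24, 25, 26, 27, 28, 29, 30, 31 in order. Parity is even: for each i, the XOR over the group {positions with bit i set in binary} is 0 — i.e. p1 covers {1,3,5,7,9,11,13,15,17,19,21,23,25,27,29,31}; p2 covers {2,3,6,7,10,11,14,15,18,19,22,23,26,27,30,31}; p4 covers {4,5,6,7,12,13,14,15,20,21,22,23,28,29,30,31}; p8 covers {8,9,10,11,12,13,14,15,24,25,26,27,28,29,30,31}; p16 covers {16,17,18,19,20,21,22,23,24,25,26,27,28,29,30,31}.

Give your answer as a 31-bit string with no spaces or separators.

Place data at non-parity positions: p1 p2 0 p4 0 0 0 p8 1 0 0 1 1 0 0 p16 0 0 1 0 0 1 0 0 0 0 0 1 0 0 0
p1 (pos 1,3,5,7,9,11,13,15,17,19,21,23,25,27,29,31): XOR of data positions = 0⊕0⊕0⊕1⊕0⊕1⊕0⊕0⊕1⊕0⊕0⊕0⊕0⊕0⊕0 = 1
p2 (pos 2,3,6,7,10,11,14,15,18,19,22,23,26,27,30,31): XOR of data positions = 0⊕0⊕0⊕0⊕0⊕0⊕0⊕0⊕1⊕1⊕0⊕0⊕0⊕0⊕0 = 0
p4 (pos 4,5,6,7,12,13,14,15,20,21,22,23,28,29,30,31): XOR of data positions = 0⊕0⊕0⊕1⊕1⊕0⊕0⊕0⊕0⊕1⊕0⊕1⊕0⊕0⊕0 = 0
p8 (pos 8,9,10,11,12,13,14,15,24,25,26,27,28,29,30,31): XOR of data positions = 1⊕0⊕0⊕1⊕1⊕0⊕0⊕0⊕0⊕0⊕0⊕1⊕0⊕0⊕0 = 0
p16 (pos 16,17,18,19,20,21,22,23,24,25,26,27,28,29,30,31): XOR of data positions = 0⊕0⊕1⊕0⊕0⊕1⊕0⊕0⊕0⊕0⊕0⊕1⊕0⊕0⊕0 = 1
Codeword: 1000000010011001001001000001000

1000000010011001001001000001000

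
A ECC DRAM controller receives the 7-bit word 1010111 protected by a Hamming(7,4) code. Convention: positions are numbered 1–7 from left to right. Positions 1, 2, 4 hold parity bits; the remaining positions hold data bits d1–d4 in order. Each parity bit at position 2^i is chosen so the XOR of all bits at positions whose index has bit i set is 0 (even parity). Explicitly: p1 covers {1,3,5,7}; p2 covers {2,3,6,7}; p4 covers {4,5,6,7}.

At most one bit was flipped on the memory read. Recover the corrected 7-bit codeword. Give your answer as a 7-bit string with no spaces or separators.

s1 (pos 1,3,5,7): 1⊕1⊕1⊕1 = 0
s2 (pos 2,3,6,7): 0⊕1⊕1⊕1 = 1
s4 (pos 4,5,6,7): 0⊕1⊕1⊕1 = 1
Syndrome s4…s1 = 110 → error at position 6.
Flip position 6: 1010111 → 1010101

1010101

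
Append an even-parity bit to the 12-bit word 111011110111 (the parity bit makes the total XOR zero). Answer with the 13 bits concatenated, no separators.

1110111101110

XOR of the 12 data bits: 1⊕1⊕1⊕0⊕1⊕1⊕1⊕1⊕0⊕1⊕1⊕1 = 0
Parity bit = 0 (so all 13 bits XOR to 0).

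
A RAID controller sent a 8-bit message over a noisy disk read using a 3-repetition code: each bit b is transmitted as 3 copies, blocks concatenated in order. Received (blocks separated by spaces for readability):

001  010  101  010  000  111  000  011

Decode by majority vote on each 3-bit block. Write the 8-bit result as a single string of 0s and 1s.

00100101

Block 1 (001): 1 one → 0
Block 2 (010): 1 one → 0
Block 3 (101): 2 ones → 1
Block 4 (010): 1 one → 0
Block 5 (000): 0 ones → 0
Block 6 (111): 3 ones → 1
Block 7 (000): 0 ones → 0
Block 8 (011): 2 ones → 1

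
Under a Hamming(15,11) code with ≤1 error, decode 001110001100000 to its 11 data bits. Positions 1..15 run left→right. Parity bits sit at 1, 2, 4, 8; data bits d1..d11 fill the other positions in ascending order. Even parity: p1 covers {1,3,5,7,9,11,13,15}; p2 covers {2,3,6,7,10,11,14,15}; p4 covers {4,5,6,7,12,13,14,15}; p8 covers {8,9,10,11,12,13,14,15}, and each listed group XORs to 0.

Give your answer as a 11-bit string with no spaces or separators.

11001100000

s1 (pos 1,3,5,7,9,11,13,15): 0⊕1⊕1⊕0⊕1⊕0⊕0⊕0 = 1
s2 (pos 2,3,6,7,10,11,14,15): 0⊕1⊕0⊕0⊕1⊕0⊕0⊕0 = 0
s4 (pos 4,5,6,7,12,13,14,15): 1⊕1⊕0⊕0⊕0⊕0⊕0⊕0 = 0
s8 (pos 8,9,10,11,12,13,14,15): 0⊕1⊕1⊕0⊕0⊕0⊕0⊕0 = 0
Syndrome s8…s1 = 0001 → error at position 1.
Flip position 1: 001110001100000 → 101110001100000
Read data bits from positions 3,5,6,7,9,10,11,12,13,14,15: 11001100000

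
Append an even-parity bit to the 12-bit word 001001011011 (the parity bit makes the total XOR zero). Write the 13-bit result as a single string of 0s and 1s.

XOR of the 12 data bits: 0⊕0⊕1⊕0⊕0⊕1⊕0⊕1⊕1⊕0⊕1⊕1 = 0
Parity bit = 0 (so all 13 bits XOR to 0).

0010010110110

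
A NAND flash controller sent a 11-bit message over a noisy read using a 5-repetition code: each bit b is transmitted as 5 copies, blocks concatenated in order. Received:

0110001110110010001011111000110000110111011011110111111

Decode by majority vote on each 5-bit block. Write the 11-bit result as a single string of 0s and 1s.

Block 1 (01100): 2 ones → 0
Block 2 (01110): 3 ones → 1
Block 3 (11001): 3 ones → 1
Block 4 (00010): 1 one → 0
Block 5 (11111): 5 ones → 1
Block 6 (00011): 2 ones → 0
Block 7 (00001): 1 one → 0
Block 8 (10111): 4 ones → 1
Block 9 (01101): 3 ones → 1
Block 10 (11101): 4 ones → 1
Block 11 (11111): 5 ones → 1

01101001111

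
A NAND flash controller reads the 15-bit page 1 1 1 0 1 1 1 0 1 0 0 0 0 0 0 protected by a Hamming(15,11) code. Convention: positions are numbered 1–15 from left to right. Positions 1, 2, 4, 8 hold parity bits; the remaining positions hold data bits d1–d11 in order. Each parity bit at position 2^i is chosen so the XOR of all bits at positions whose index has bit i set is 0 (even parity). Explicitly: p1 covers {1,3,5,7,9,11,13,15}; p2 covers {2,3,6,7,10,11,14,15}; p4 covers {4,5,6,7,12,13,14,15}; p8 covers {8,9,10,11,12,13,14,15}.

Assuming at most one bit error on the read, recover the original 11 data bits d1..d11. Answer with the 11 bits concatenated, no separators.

s1 (pos 1,3,5,7,9,11,13,15): 1⊕1⊕1⊕1⊕1⊕0⊕0⊕0 = 1
s2 (pos 2,3,6,7,10,11,14,15): 1⊕1⊕1⊕1⊕0⊕0⊕0⊕0 = 0
s4 (pos 4,5,6,7,12,13,14,15): 0⊕1⊕1⊕1⊕0⊕0⊕0⊕0 = 1
s8 (pos 8,9,10,11,12,13,14,15): 0⊕1⊕0⊕0⊕0⊕0⊕0⊕0 = 1
Syndrome s8…s1 = 1101 → error at position 13.
Flip position 13: 111011101000000 → 111011101000100
Read data bits from positions 3,5,6,7,9,10,11,12,13,14,15: 11111000100

11111000100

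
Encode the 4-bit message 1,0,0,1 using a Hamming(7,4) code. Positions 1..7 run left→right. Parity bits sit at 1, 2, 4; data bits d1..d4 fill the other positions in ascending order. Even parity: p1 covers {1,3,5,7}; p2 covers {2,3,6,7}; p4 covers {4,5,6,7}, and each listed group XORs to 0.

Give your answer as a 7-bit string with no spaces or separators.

Place data at non-parity positions: p1 p2 1 p4 0 0 1
p1 (pos 1,3,5,7): XOR of data positions = 1⊕0⊕1 = 0
p2 (pos 2,3,6,7): XOR of data positions = 1⊕0⊕1 = 0
p4 (pos 4,5,6,7): XOR of data positions = 0⊕0⊕1 = 1
Codeword: 0011001

0011001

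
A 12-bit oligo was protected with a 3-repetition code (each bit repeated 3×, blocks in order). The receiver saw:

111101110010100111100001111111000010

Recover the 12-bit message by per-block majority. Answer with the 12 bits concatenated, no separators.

111001001100

Block 1 (111): 3 ones → 1
Block 2 (101): 2 ones → 1
Block 3 (110): 2 ones → 1
Block 4 (010): 1 one → 0
Block 5 (100): 1 one → 0
Block 6 (111): 3 ones → 1
Block 7 (100): 1 one → 0
Block 8 (001): 1 one → 0
Block 9 (111): 3 ones → 1
Block 10 (111): 3 ones → 1
Block 11 (000): 0 ones → 0
Block 12 (010): 1 one → 0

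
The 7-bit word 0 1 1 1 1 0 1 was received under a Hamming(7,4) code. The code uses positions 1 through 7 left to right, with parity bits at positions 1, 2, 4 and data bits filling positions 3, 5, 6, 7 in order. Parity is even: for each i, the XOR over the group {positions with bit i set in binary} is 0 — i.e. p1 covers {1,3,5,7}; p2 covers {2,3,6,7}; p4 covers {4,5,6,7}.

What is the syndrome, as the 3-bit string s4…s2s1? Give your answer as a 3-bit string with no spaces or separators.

111

s1 (pos 1,3,5,7): 0⊕1⊕1⊕1 = 1
s2 (pos 2,3,6,7): 1⊕1⊕0⊕1 = 1
s4 (pos 4,5,6,7): 1⊕1⊕0⊕1 = 1
Syndrome s4…s1 = 111 → error at position 7.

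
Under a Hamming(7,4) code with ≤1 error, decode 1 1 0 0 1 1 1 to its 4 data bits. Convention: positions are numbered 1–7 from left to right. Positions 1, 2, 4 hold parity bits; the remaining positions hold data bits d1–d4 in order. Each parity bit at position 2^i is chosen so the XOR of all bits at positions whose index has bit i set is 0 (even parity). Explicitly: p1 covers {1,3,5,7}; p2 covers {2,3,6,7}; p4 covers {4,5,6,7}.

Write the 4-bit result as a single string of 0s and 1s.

0110

s1 (pos 1,3,5,7): 1⊕0⊕1⊕1 = 1
s2 (pos 2,3,6,7): 1⊕0⊕1⊕1 = 1
s4 (pos 4,5,6,7): 0⊕1⊕1⊕1 = 1
Syndrome s4…s1 = 111 → error at position 7.
Flip position 7: 1100111 → 1100110
Read data bits from positions 3,5,6,7: 0110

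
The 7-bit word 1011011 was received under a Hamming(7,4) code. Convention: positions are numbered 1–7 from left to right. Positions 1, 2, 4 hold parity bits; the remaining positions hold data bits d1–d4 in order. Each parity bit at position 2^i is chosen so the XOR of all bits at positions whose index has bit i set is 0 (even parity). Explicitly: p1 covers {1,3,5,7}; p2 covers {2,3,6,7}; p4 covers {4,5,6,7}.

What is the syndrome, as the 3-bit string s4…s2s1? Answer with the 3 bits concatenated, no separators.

s1 (pos 1,3,5,7): 1⊕1⊕0⊕1 = 1
s2 (pos 2,3,6,7): 0⊕1⊕1⊕1 = 1
s4 (pos 4,5,6,7): 1⊕0⊕1⊕1 = 1
Syndrome s4…s1 = 111 → error at position 7.

111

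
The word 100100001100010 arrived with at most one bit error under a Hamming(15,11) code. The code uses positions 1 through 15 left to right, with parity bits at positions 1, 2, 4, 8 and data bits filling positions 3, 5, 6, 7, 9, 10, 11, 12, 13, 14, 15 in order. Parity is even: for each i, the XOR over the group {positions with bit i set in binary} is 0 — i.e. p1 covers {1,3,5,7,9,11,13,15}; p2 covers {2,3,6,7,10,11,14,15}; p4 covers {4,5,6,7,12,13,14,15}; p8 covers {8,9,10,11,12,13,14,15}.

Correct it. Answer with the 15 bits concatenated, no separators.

100100011100010

s1 (pos 1,3,5,7,9,11,13,15): 1⊕0⊕0⊕0⊕1⊕0⊕0⊕0 = 0
s2 (pos 2,3,6,7,10,11,14,15): 0⊕0⊕0⊕0⊕1⊕0⊕1⊕0 = 0
s4 (pos 4,5,6,7,12,13,14,15): 1⊕0⊕0⊕0⊕0⊕0⊕1⊕0 = 0
s8 (pos 8,9,10,11,12,13,14,15): 0⊕1⊕1⊕0⊕0⊕0⊕1⊕0 = 1
Syndrome s8…s1 = 1000 → error at position 8.
Flip position 8: 100100001100010 → 100100011100010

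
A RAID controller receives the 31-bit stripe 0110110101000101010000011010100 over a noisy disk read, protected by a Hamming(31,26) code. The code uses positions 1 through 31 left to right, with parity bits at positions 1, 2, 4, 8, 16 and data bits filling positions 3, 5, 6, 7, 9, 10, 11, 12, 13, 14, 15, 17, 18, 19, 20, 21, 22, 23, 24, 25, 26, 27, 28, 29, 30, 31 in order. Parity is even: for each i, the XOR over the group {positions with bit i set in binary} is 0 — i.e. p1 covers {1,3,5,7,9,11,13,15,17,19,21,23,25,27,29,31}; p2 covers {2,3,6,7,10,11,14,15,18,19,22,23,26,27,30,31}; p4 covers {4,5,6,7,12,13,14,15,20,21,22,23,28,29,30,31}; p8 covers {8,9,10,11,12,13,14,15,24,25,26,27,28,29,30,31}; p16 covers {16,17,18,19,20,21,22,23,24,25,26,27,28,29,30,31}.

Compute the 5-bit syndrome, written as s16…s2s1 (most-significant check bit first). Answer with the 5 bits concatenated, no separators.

s1 (pos 1,3,5,7,9,11,13,15,17,19,21,23,25,27,29,31): 0⊕1⊕1⊕0⊕0⊕0⊕0⊕0⊕0⊕0⊕0⊕0⊕1⊕1⊕1⊕0 = 1
s2 (pos 2,3,6,7,10,11,14,15,18,19,22,23,26,27,30,31): 1⊕1⊕1⊕0⊕1⊕0⊕1⊕0⊕1⊕0⊕0⊕0⊕0⊕1⊕0⊕0 = 1
s4 (pos 4,5,6,7,12,13,14,15,20,21,22,23,28,29,30,31): 0⊕1⊕1⊕0⊕0⊕0⊕1⊕0⊕0⊕0⊕0⊕0⊕0⊕1⊕0⊕0 = 0
s8 (pos 8,9,10,11,12,13,14,15,24,25,26,27,28,29,30,31): 1⊕0⊕1⊕0⊕0⊕0⊕1⊕0⊕1⊕1⊕0⊕1⊕0⊕1⊕0⊕0 = 1
s16 (pos 16,17,18,19,20,21,22,23,24,25,26,27,28,29,30,31): 1⊕0⊕1⊕0⊕0⊕0⊕0⊕0⊕1⊕1⊕0⊕1⊕0⊕1⊕0⊕0 = 0
Syndrome s16…s1 = 01011 → error at position 11.

01011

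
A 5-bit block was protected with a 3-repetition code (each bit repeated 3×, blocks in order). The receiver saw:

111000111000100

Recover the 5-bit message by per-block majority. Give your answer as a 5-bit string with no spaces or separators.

10100

Block 1 (111): 3 ones → 1
Block 2 (000): 0 ones → 0
Block 3 (111): 3 ones → 1
Block 4 (000): 0 ones → 0
Block 5 (100): 1 one → 0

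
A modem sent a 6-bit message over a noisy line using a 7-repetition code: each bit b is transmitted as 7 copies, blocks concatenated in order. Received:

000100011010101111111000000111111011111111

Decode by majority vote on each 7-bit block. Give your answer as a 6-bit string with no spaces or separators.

011011

Block 1 (0001000): 1 one → 0
Block 2 (1101010): 4 ones → 1
Block 3 (1111111): 7 ones → 1
Block 4 (0000001): 1 one → 0
Block 5 (1111101): 6 ones → 1
Block 6 (1111111): 7 ones → 1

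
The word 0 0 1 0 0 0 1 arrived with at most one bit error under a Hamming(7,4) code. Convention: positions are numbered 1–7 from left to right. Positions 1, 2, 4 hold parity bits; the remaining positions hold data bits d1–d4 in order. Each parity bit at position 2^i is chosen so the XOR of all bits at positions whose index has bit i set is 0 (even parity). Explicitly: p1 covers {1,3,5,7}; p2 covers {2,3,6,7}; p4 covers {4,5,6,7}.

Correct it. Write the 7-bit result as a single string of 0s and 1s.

s1 (pos 1,3,5,7): 0⊕1⊕0⊕1 = 0
s2 (pos 2,3,6,7): 0⊕1⊕0⊕1 = 0
s4 (pos 4,5,6,7): 0⊕0⊕0⊕1 = 1
Syndrome s4…s1 = 100 → error at position 4.
Flip position 4: 0010001 → 0011001

0011001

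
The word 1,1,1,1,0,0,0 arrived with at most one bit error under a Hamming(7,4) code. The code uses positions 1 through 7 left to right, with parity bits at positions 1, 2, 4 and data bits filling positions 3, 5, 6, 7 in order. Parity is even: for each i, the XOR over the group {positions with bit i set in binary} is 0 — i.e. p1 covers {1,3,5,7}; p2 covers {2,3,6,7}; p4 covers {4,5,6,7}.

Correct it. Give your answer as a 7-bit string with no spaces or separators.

1110000

s1 (pos 1,3,5,7): 1⊕1⊕0⊕0 = 0
s2 (pos 2,3,6,7): 1⊕1⊕0⊕0 = 0
s4 (pos 4,5,6,7): 1⊕0⊕0⊕0 = 1
Syndrome s4…s1 = 100 → error at position 4.
Flip position 4: 1111000 → 1110000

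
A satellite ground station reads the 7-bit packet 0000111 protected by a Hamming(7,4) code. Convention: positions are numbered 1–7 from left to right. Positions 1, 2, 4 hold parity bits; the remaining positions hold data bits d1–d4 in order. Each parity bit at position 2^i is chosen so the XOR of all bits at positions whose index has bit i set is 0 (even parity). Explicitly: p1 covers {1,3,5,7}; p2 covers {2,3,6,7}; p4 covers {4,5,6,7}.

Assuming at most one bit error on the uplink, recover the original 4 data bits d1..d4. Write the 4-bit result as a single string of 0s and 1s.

0111

s1 (pos 1,3,5,7): 0⊕0⊕1⊕1 = 0
s2 (pos 2,3,6,7): 0⊕0⊕1⊕1 = 0
s4 (pos 4,5,6,7): 0⊕1⊕1⊕1 = 1
Syndrome s4…s1 = 100 → error at position 4.
Flip position 4: 0000111 → 0001111
Read data bits from positions 3,5,6,7: 0111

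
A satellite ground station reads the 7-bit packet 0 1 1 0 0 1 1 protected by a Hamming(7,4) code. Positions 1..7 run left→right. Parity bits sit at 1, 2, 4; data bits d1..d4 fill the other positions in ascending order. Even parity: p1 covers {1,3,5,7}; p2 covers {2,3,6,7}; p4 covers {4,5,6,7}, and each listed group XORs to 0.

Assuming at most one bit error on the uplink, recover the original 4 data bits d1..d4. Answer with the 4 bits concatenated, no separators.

1011

s1 (pos 1,3,5,7): 0⊕1⊕0⊕1 = 0
s2 (pos 2,3,6,7): 1⊕1⊕1⊕1 = 0
s4 (pos 4,5,6,7): 0⊕0⊕1⊕1 = 0
Syndrome s4…s1 = 000 → no error.
Read data bits from positions 3,5,6,7: 1011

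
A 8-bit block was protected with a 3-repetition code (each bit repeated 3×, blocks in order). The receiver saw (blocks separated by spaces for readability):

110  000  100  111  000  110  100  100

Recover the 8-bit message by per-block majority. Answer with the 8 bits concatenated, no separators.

10010100

Block 1 (110): 2 ones → 1
Block 2 (000): 0 ones → 0
Block 3 (100): 1 one → 0
Block 4 (111): 3 ones → 1
Block 5 (000): 0 ones → 0
Block 6 (110): 2 ones → 1
Block 7 (100): 1 one → 0
Block 8 (100): 1 one → 0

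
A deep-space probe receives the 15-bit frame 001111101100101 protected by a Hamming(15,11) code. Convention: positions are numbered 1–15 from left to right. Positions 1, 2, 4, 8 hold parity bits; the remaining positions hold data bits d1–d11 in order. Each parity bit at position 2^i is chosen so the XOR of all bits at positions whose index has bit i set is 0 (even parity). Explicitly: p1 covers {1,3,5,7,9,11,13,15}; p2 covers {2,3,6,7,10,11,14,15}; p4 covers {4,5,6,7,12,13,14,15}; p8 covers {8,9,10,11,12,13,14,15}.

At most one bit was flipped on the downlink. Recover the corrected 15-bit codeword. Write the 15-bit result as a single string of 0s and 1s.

s1 (pos 1,3,5,7,9,11,13,15): 0⊕1⊕1⊕1⊕1⊕0⊕1⊕1 = 0
s2 (pos 2,3,6,7,10,11,14,15): 0⊕1⊕1⊕1⊕1⊕0⊕0⊕1 = 1
s4 (pos 4,5,6,7,12,13,14,15): 1⊕1⊕1⊕1⊕0⊕1⊕0⊕1 = 0
s8 (pos 8,9,10,11,12,13,14,15): 0⊕1⊕1⊕0⊕0⊕1⊕0⊕1 = 0
Syndrome s8…s1 = 0010 → error at position 2.
Flip position 2: 001111101100101 → 011111101100101

011111101100101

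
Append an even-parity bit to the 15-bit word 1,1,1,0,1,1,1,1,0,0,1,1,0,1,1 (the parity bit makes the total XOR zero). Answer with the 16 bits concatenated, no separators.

1110111100110111

XOR of the 15 data bits: 1⊕1⊕1⊕0⊕1⊕1⊕1⊕1⊕0⊕0⊕1⊕1⊕0⊕1⊕1 = 1
Parity bit = 1 (so all 16 bits XOR to 0).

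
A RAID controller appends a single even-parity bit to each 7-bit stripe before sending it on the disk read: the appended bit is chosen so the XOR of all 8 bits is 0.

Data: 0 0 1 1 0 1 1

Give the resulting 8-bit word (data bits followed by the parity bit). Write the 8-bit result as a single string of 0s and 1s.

00110110

XOR of the 7 data bits: 0⊕0⊕1⊕1⊕0⊕1⊕1 = 0
Parity bit = 0 (so all 8 bits XOR to 0).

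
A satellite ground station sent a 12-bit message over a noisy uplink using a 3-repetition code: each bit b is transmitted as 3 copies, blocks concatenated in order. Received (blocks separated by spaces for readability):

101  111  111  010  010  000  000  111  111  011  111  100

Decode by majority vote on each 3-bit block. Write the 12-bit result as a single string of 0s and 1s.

Block 1 (101): 2 ones → 1
Block 2 (111): 3 ones → 1
Block 3 (111): 3 ones → 1
Block 4 (010): 1 one → 0
Block 5 (010): 1 one → 0
Block 6 (000): 0 ones → 0
Block 7 (000): 0 ones → 0
Block 8 (111): 3 ones → 1
Block 9 (111): 3 ones → 1
Block 10 (011): 2 ones → 1
Block 11 (111): 3 ones → 1
Block 12 (100): 1 one → 0

111000011110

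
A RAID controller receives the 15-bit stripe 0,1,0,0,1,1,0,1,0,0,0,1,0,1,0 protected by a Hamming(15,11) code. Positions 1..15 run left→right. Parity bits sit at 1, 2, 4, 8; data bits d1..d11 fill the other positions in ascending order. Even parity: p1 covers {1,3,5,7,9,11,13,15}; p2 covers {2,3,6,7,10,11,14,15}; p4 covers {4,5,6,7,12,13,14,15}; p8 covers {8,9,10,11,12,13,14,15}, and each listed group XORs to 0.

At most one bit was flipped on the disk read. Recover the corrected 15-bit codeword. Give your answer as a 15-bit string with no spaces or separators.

010011010011010

s1 (pos 1,3,5,7,9,11,13,15): 0⊕0⊕1⊕0⊕0⊕0⊕0⊕0 = 1
s2 (pos 2,3,6,7,10,11,14,15): 1⊕0⊕1⊕0⊕0⊕0⊕1⊕0 = 1
s4 (pos 4,5,6,7,12,13,14,15): 0⊕1⊕1⊕0⊕1⊕0⊕1⊕0 = 0
s8 (pos 8,9,10,11,12,13,14,15): 1⊕0⊕0⊕0⊕1⊕0⊕1⊕0 = 1
Syndrome s8…s1 = 1011 → error at position 11.
Flip position 11: 010011010001010 → 010011010011010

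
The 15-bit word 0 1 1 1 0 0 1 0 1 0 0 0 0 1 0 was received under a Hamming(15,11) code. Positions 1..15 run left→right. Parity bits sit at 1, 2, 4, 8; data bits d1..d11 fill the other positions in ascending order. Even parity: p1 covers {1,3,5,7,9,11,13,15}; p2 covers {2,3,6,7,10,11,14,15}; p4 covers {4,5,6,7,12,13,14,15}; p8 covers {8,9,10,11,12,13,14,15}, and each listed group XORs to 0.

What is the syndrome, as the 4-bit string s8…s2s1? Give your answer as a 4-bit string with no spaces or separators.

s1 (pos 1,3,5,7,9,11,13,15): 0⊕1⊕0⊕1⊕1⊕0⊕0⊕0 = 1
s2 (pos 2,3,6,7,10,11,14,15): 1⊕1⊕0⊕1⊕0⊕0⊕1⊕0 = 0
s4 (pos 4,5,6,7,12,13,14,15): 1⊕0⊕0⊕1⊕0⊕0⊕1⊕0 = 1
s8 (pos 8,9,10,11,12,13,14,15): 0⊕1⊕0⊕0⊕0⊕0⊕1⊕0 = 0
Syndrome s8…s1 = 0101 → error at position 5.

0101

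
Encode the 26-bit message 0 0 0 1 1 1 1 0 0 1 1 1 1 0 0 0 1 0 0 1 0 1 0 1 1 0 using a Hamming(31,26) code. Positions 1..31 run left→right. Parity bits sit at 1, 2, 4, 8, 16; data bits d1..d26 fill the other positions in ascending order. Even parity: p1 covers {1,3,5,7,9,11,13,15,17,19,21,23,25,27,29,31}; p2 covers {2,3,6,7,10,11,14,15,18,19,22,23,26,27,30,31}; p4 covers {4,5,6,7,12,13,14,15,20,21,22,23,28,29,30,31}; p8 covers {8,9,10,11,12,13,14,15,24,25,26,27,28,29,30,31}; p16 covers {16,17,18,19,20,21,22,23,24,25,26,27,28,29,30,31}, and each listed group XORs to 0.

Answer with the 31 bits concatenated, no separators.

0100001111100111110001001010110

Place data at non-parity positions: p1 p2 0 p4 0 0 1 p8 1 1 1 0 0 1 1 p16 1 1 0 0 0 1 0 0 1 0 1 0 1 1 0
p1 (pos 1,3,5,7,9,11,13,15,17,19,21,23,25,27,29,31): XOR of data positions = 0⊕0⊕1⊕1⊕1⊕0⊕1⊕1⊕0⊕0⊕0⊕1⊕1⊕1⊕0 = 0
p2 (pos 2,3,6,7,10,11,14,15,18,19,22,23,26,27,30,31): XOR of data positions = 0⊕0⊕1⊕1⊕1⊕1⊕1⊕1⊕0⊕1⊕0⊕0⊕1⊕1⊕0 = 1
p4 (pos 4,5,6,7,12,13,14,15,20,21,22,23,28,29,30,31): XOR of data positions = 0⊕0⊕1⊕0⊕0⊕1⊕1⊕0⊕0⊕1⊕0⊕0⊕1⊕1⊕0 = 0
p8 (pos 8,9,10,11,12,13,14,15,24,25,26,27,28,29,30,31): XOR of data positions = 1⊕1⊕1⊕0⊕0⊕1⊕1⊕0⊕1⊕0⊕1⊕0⊕1⊕1⊕0 = 1
p16 (pos 16,17,18,19,20,21,22,23,24,25,26,27,28,29,30,31): XOR of data positions = 1⊕1⊕0⊕0⊕0⊕1⊕0⊕0⊕1⊕0⊕1⊕0⊕1⊕1⊕0 = 1
Codeword: 0100001111100111110001001010110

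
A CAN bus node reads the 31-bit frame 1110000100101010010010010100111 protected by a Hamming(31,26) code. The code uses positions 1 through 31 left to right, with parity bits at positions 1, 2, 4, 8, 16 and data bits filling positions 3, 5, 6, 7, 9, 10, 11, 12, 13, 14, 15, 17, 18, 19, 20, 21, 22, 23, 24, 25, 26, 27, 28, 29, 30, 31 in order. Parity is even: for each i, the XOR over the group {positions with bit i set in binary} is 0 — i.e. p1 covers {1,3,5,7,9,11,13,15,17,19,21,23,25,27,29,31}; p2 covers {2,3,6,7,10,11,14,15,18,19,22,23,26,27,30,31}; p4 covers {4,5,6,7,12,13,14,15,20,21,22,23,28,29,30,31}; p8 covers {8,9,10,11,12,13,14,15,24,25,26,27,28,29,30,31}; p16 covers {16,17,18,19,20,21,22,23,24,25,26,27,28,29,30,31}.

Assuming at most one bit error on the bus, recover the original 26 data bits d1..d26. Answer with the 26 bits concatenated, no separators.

10000010101010010000100111

s1 (pos 1,3,5,7,9,11,13,15,17,19,21,23,25,27,29,31): 1⊕1⊕0⊕0⊕0⊕1⊕1⊕1⊕0⊕0⊕1⊕0⊕0⊕0⊕1⊕1 = 0
s2 (pos 2,3,6,7,10,11,14,15,18,19,22,23,26,27,30,31): 1⊕1⊕0⊕0⊕0⊕1⊕0⊕1⊕1⊕0⊕0⊕0⊕1⊕0⊕1⊕1 = 0
s4 (pos 4,5,6,7,12,13,14,15,20,21,22,23,28,29,30,31): 0⊕0⊕0⊕0⊕0⊕1⊕0⊕1⊕0⊕1⊕0⊕0⊕0⊕1⊕1⊕1 = 0
s8 (pos 8,9,10,11,12,13,14,15,24,25,26,27,28,29,30,31): 1⊕0⊕0⊕1⊕0⊕1⊕0⊕1⊕1⊕0⊕1⊕0⊕0⊕1⊕1⊕1 = 1
s16 (pos 16,17,18,19,20,21,22,23,24,25,26,27,28,29,30,31): 0⊕0⊕1⊕0⊕0⊕1⊕0⊕0⊕1⊕0⊕1⊕0⊕0⊕1⊕1⊕1 = 1
Syndrome s16…s1 = 11000 → error at position 24.
Flip position 24: 1110000100101010010010010100111 → 1110000100101010010010000100111
Read data bits from positions 3,5,6,7,9,10,11,12,13,14,15,17,18,19,20,21,22,23,24,25,26,27,28,29,30,31: 10000010101010010000100111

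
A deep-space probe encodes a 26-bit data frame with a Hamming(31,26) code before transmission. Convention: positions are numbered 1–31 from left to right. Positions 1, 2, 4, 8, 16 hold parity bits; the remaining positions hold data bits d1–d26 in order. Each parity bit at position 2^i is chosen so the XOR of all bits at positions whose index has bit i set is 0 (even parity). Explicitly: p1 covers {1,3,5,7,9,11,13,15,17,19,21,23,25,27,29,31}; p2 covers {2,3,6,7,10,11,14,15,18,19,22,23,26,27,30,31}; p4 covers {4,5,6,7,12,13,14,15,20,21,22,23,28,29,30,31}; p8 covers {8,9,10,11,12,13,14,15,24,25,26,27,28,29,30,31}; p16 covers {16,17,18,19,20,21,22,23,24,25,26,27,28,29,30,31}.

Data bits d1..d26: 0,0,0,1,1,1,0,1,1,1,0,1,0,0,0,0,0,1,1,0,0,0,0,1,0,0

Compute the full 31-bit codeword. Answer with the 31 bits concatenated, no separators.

Place data at non-parity positions: p1 p2 0 p4 0 0 1 p8 1 1 0 1 1 1 0 p16 1 0 0 0 0 0 1 1 0 0 0 0 1 0 0
p1 (pos 1,3,5,7,9,11,13,15,17,19,21,23,25,27,29,31): XOR of data positions = 0⊕0⊕1⊕1⊕0⊕1⊕0⊕1⊕0⊕0⊕1⊕0⊕0⊕1⊕0 = 0
p2 (pos 2,3,6,7,10,11,14,15,18,19,22,23,26,27,30,31): XOR of data positions = 0⊕0⊕1⊕1⊕0⊕1⊕0⊕0⊕0⊕0⊕1⊕0⊕0⊕0⊕0 = 0
p4 (pos 4,5,6,7,12,13,14,15,20,21,22,23,28,29,30,31): XOR of data positions = 0⊕0⊕1⊕1⊕1⊕1⊕0⊕0⊕0⊕0⊕1⊕0⊕1⊕0⊕0 = 0
p8 (pos 8,9,10,11,12,13,14,15,24,25,26,27,28,29,30,31): XOR of data positions = 1⊕1⊕0⊕1⊕1⊕1⊕0⊕1⊕0⊕0⊕0⊕0⊕1⊕0⊕0 = 1
p16 (pos 16,17,18,19,20,21,22,23,24,25,26,27,28,29,30,31): XOR of data positions = 1⊕0⊕0⊕0⊕0⊕0⊕1⊕1⊕0⊕0⊕0⊕0⊕1⊕0⊕0 = 0
Codeword: 0000001111011100100000110000100

0000001111011100100000110000100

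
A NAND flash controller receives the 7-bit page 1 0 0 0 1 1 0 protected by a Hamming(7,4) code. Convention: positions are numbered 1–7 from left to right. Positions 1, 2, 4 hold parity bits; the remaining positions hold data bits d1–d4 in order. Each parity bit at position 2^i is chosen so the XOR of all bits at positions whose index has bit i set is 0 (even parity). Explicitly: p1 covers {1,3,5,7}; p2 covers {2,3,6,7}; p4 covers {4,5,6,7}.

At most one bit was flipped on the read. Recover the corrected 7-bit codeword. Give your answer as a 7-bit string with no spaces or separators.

1100110

s1 (pos 1,3,5,7): 1⊕0⊕1⊕0 = 0
s2 (pos 2,3,6,7): 0⊕0⊕1⊕0 = 1
s4 (pos 4,5,6,7): 0⊕1⊕1⊕0 = 0
Syndrome s4…s1 = 010 → error at position 2.
Flip position 2: 1000110 → 1100110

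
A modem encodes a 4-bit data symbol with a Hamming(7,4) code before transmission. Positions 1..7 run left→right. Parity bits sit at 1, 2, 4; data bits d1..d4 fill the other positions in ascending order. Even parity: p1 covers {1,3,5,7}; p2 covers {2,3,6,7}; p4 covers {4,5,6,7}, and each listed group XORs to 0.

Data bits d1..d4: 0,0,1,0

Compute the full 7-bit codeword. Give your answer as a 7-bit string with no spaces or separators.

0101010

Place data at non-parity positions: p1 p2 0 p4 0 1 0
p1 (pos 1,3,5,7): XOR of data positions = 0⊕0⊕0 = 0
p2 (pos 2,3,6,7): XOR of data positions = 0⊕1⊕0 = 1
p4 (pos 4,5,6,7): XOR of data positions = 0⊕1⊕0 = 1
Codeword: 0101010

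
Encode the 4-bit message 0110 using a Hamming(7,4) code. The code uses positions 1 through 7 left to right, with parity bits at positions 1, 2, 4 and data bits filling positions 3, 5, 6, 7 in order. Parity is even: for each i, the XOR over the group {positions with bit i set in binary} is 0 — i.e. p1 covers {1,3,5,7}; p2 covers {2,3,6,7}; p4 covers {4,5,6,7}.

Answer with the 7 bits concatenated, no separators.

1100110

Place data at non-parity positions: p1 p2 0 p4 1 1 0
p1 (pos 1,3,5,7): XOR of data positions = 0⊕1⊕0 = 1
p2 (pos 2,3,6,7): XOR of data positions = 0⊕1⊕0 = 1
p4 (pos 4,5,6,7): XOR of data positions = 1⊕1⊕0 = 0
Codeword: 1100110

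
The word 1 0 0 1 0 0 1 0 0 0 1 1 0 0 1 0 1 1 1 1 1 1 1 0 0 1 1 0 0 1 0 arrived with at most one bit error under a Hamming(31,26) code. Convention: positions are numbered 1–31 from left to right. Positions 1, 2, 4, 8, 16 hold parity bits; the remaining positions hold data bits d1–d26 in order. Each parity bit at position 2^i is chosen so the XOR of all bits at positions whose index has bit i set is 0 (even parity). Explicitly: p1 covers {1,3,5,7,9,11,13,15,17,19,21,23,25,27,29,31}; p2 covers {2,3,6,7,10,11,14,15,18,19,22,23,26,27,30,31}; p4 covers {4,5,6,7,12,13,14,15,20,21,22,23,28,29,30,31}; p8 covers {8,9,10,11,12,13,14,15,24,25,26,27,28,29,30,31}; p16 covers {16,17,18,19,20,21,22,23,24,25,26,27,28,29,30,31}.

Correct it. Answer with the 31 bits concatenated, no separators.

s1 (pos 1,3,5,7,9,11,13,15,17,19,21,23,25,27,29,31): 1⊕0⊕0⊕1⊕0⊕1⊕0⊕1⊕1⊕1⊕1⊕1⊕0⊕1⊕0⊕0 = 1
s2 (pos 2,3,6,7,10,11,14,15,18,19,22,23,26,27,30,31): 0⊕0⊕0⊕1⊕0⊕1⊕0⊕1⊕1⊕1⊕1⊕1⊕1⊕1⊕1⊕0 = 0
s4 (pos 4,5,6,7,12,13,14,15,20,21,22,23,28,29,30,31): 1⊕0⊕0⊕1⊕1⊕0⊕0⊕1⊕1⊕1⊕1⊕1⊕0⊕0⊕1⊕0 = 1
s8 (pos 8,9,10,11,12,13,14,15,24,25,26,27,28,29,30,31): 0⊕0⊕0⊕1⊕1⊕0⊕0⊕1⊕0⊕0⊕1⊕1⊕0⊕0⊕1⊕0 = 0
s16 (pos 16,17,18,19,20,21,22,23,24,25,26,27,28,29,30,31): 0⊕1⊕1⊕1⊕1⊕1⊕1⊕1⊕0⊕0⊕1⊕1⊕0⊕0⊕1⊕0 = 0
Syndrome s16…s1 = 00101 → error at position 5.
Flip position 5: 1001001000110010111111100110010 → 1001101000110010111111100110010

1001101000110010111111100110010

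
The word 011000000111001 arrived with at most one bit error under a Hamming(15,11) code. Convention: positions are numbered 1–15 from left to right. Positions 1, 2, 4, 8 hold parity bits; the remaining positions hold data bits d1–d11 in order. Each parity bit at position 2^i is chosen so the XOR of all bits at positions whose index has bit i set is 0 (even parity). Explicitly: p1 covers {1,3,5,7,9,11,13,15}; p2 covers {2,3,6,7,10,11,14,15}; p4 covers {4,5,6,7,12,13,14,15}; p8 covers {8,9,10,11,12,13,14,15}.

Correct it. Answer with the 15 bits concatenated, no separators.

s1 (pos 1,3,5,7,9,11,13,15): 0⊕1⊕0⊕0⊕0⊕1⊕0⊕1 = 1
s2 (pos 2,3,6,7,10,11,14,15): 1⊕1⊕0⊕0⊕1⊕1⊕0⊕1 = 1
s4 (pos 4,5,6,7,12,13,14,15): 0⊕0⊕0⊕0⊕1⊕0⊕0⊕1 = 0
s8 (pos 8,9,10,11,12,13,14,15): 0⊕0⊕1⊕1⊕1⊕0⊕0⊕1 = 0
Syndrome s8…s1 = 0011 → error at position 3.
Flip position 3: 011000000111001 → 010000000111001

010000000111001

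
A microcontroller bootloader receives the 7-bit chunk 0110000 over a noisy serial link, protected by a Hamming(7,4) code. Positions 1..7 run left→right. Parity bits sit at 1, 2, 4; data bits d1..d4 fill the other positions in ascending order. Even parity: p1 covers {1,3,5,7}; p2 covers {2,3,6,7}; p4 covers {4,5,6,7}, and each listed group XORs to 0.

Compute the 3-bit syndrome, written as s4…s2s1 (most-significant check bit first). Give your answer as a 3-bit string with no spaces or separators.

s1 (pos 1,3,5,7): 0⊕1⊕0⊕0 = 1
s2 (pos 2,3,6,7): 1⊕1⊕0⊕0 = 0
s4 (pos 4,5,6,7): 0⊕0⊕0⊕0 = 0
Syndrome s4…s1 = 001 → error at position 1.

001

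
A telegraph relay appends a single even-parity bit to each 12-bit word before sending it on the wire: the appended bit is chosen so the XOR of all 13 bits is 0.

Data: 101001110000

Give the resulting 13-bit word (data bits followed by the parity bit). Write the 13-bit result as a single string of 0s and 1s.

XOR of the 12 data bits: 1⊕0⊕1⊕0⊕0⊕1⊕1⊕1⊕0⊕0⊕0⊕0 = 1
Parity bit = 1 (so all 13 bits XOR to 0).

1010011100001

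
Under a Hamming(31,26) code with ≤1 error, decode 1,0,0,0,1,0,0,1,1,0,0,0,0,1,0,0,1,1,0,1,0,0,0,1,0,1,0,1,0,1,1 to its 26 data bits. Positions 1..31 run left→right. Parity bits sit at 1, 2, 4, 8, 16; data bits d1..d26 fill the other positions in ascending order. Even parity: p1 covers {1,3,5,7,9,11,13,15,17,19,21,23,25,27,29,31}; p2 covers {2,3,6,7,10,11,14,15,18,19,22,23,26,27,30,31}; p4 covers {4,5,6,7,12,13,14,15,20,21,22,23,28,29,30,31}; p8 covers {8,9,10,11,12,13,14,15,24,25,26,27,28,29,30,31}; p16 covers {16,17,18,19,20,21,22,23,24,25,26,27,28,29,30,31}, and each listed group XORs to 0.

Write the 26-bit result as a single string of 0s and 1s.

s1 (pos 1,3,5,7,9,11,13,15,17,19,21,23,25,27,29,31): 1⊕0⊕1⊕0⊕1⊕0⊕0⊕0⊕1⊕0⊕0⊕0⊕0⊕0⊕0⊕1 = 1
s2 (pos 2,3,6,7,10,11,14,15,18,19,22,23,26,27,30,31): 0⊕0⊕0⊕0⊕0⊕0⊕1⊕0⊕1⊕0⊕0⊕0⊕1⊕0⊕1⊕1 = 1
s4 (pos 4,5,6,7,12,13,14,15,20,21,22,23,28,29,30,31): 0⊕1⊕0⊕0⊕0⊕0⊕1⊕0⊕1⊕0⊕0⊕0⊕1⊕0⊕1⊕1 = 0
s8 (pos 8,9,10,11,12,13,14,15,24,25,26,27,28,29,30,31): 1⊕1⊕0⊕0⊕0⊕0⊕1⊕0⊕1⊕0⊕1⊕0⊕1⊕0⊕1⊕1 = 0
s16 (pos 16,17,18,19,20,21,22,23,24,25,26,27,28,29,30,31): 0⊕1⊕1⊕0⊕1⊕0⊕0⊕0⊕1⊕0⊕1⊕0⊕1⊕0⊕1⊕1 = 0
Syndrome s16…s1 = 00011 → error at position 3.
Flip position 3: 1000100110000100110100010101011 → 1010100110000100110100010101011
Read data bits from positions 3,5,6,7,9,10,11,12,13,14,15,17,18,19,20,21,22,23,24,25,26,27,28,29,30,31: 11001000010110100010101011

11001000010110100010101011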